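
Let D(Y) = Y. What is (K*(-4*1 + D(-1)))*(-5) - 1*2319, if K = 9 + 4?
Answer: -1994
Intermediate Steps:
K = 13
(K*(-4*1 + D(-1)))*(-5) - 1*2319 = (13*(-4*1 - 1))*(-5) - 1*2319 = (13*(-4 - 1))*(-5) - 2319 = (13*(-5))*(-5) - 2319 = -65*(-5) - 2319 = 325 - 2319 = -1994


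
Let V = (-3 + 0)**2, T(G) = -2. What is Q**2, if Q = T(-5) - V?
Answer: 121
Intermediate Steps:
V = 9 (V = (-3)**2 = 9)
Q = -11 (Q = -2 - 1*9 = -2 - 9 = -11)
Q**2 = (-11)**2 = 121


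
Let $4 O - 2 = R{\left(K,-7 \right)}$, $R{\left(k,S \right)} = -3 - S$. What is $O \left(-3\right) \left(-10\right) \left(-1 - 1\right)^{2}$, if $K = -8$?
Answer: $180$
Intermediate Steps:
$O = \frac{3}{2}$ ($O = \frac{1}{2} + \frac{-3 - -7}{4} = \frac{1}{2} + \frac{-3 + 7}{4} = \frac{1}{2} + \frac{1}{4} \cdot 4 = \frac{1}{2} + 1 = \frac{3}{2} \approx 1.5$)
$O \left(-3\right) \left(-10\right) \left(-1 - 1\right)^{2} = \frac{3 \left(-3\right) \left(-10\right) \left(-1 - 1\right)^{2}}{2} = \frac{3 \cdot 30 \left(-2\right)^{2}}{2} = \frac{3 \cdot 30 \cdot 4}{2} = \frac{3}{2} \cdot 120 = 180$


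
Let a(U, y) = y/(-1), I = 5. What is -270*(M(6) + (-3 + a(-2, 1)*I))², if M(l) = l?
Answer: -1080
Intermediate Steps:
a(U, y) = -y (a(U, y) = y*(-1) = -y)
-270*(M(6) + (-3 + a(-2, 1)*I))² = -270*(6 + (-3 - 1*1*5))² = -270*(6 + (-3 - 1*5))² = -270*(6 + (-3 - 5))² = -270*(6 - 8)² = -270*(-2)² = -270*4 = -1080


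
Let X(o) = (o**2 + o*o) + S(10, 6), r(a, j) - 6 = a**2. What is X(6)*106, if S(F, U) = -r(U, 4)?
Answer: 3180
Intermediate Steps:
r(a, j) = 6 + a**2
S(F, U) = -6 - U**2 (S(F, U) = -(6 + U**2) = -6 - U**2)
X(o) = -42 + 2*o**2 (X(o) = (o**2 + o*o) + (-6 - 1*6**2) = (o**2 + o**2) + (-6 - 1*36) = 2*o**2 + (-6 - 36) = 2*o**2 - 42 = -42 + 2*o**2)
X(6)*106 = (-42 + 2*6**2)*106 = (-42 + 2*36)*106 = (-42 + 72)*106 = 30*106 = 3180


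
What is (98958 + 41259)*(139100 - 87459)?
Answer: 7240946097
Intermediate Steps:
(98958 + 41259)*(139100 - 87459) = 140217*51641 = 7240946097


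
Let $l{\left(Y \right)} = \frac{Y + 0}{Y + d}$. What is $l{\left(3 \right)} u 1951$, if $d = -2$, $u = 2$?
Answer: $11706$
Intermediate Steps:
$l{\left(Y \right)} = \frac{Y}{-2 + Y}$ ($l{\left(Y \right)} = \frac{Y + 0}{Y - 2} = \frac{Y}{-2 + Y}$)
$l{\left(3 \right)} u 1951 = \frac{3}{-2 + 3} \cdot 2 \cdot 1951 = \frac{3}{1} \cdot 2 \cdot 1951 = 3 \cdot 1 \cdot 2 \cdot 1951 = 3 \cdot 2 \cdot 1951 = 6 \cdot 1951 = 11706$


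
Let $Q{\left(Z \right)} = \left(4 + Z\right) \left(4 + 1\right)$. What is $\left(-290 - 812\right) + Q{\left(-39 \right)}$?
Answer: $-1277$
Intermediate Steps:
$Q{\left(Z \right)} = 20 + 5 Z$ ($Q{\left(Z \right)} = \left(4 + Z\right) 5 = 20 + 5 Z$)
$\left(-290 - 812\right) + Q{\left(-39 \right)} = \left(-290 - 812\right) + \left(20 + 5 \left(-39\right)\right) = -1102 + \left(20 - 195\right) = -1102 - 175 = -1277$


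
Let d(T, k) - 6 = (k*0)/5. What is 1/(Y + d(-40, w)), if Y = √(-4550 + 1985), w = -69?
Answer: 2/867 - I*√285/867 ≈ 0.0023068 - 0.019472*I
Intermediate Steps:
d(T, k) = 6 (d(T, k) = 6 + (k*0)/5 = 6 + 0*(⅕) = 6 + 0 = 6)
Y = 3*I*√285 (Y = √(-2565) = 3*I*√285 ≈ 50.646*I)
1/(Y + d(-40, w)) = 1/(3*I*√285 + 6) = 1/(6 + 3*I*√285)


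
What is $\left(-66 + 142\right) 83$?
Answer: $6308$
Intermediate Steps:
$\left(-66 + 142\right) 83 = 76 \cdot 83 = 6308$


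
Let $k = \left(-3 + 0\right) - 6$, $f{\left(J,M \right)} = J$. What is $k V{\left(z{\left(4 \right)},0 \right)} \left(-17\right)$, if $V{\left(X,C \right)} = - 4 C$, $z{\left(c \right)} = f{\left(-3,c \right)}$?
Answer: $0$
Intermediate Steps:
$z{\left(c \right)} = -3$
$k = -9$ ($k = -3 - 6 = -9$)
$k V{\left(z{\left(4 \right)},0 \right)} \left(-17\right) = - 9 \left(\left(-4\right) 0\right) \left(-17\right) = \left(-9\right) 0 \left(-17\right) = 0 \left(-17\right) = 0$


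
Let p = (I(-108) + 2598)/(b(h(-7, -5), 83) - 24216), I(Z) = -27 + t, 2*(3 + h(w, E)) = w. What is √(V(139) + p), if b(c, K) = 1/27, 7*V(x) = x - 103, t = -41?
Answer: 3*√11726693056498/4576817 ≈ 2.2446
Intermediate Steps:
V(x) = -103/7 + x/7 (V(x) = (x - 103)/7 = (-103 + x)/7 = -103/7 + x/7)
h(w, E) = -3 + w/2
I(Z) = -68 (I(Z) = -27 - 41 = -68)
b(c, K) = 1/27
p = -68310/653831 (p = (-68 + 2598)/(1/27 - 24216) = 2530/(-653831/27) = 2530*(-27/653831) = -68310/653831 ≈ -0.10448)
√(V(139) + p) = √((-103/7 + (⅐)*139) - 68310/653831) = √((-103/7 + 139/7) - 68310/653831) = √(36/7 - 68310/653831) = √(23059746/4576817) = 3*√11726693056498/4576817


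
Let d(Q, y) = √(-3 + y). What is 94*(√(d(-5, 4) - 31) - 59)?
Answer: -5546 + 94*I*√30 ≈ -5546.0 + 514.86*I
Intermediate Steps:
94*(√(d(-5, 4) - 31) - 59) = 94*(√(√(-3 + 4) - 31) - 59) = 94*(√(√1 - 31) - 59) = 94*(√(1 - 31) - 59) = 94*(√(-30) - 59) = 94*(I*√30 - 59) = 94*(-59 + I*√30) = -5546 + 94*I*√30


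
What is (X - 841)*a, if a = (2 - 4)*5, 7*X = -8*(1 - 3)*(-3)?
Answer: 59350/7 ≈ 8478.6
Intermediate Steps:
X = -48/7 (X = (-8*(1 - 3)*(-3))/7 = (-8*(-2)*(-3))/7 = (16*(-3))/7 = (⅐)*(-48) = -48/7 ≈ -6.8571)
a = -10 (a = -2*5 = -10)
(X - 841)*a = (-48/7 - 841)*(-10) = -5935/7*(-10) = 59350/7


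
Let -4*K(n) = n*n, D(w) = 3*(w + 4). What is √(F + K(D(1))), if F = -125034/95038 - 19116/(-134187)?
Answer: 5*I*√41506876993411426101/4250954702 ≈ 7.5778*I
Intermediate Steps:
D(w) = 12 + 3*w (D(w) = 3*(4 + w) = 12 + 3*w)
K(n) = -n²/4 (K(n) = -n*n/4 = -n²/4)
F = -2493531825/2125477351 (F = -125034*1/95038 - 19116*(-1/134187) = -62517/47519 + 6372/44729 = -2493531825/2125477351 ≈ -1.1732)
√(F + K(D(1))) = √(-2493531825/2125477351 - (12 + 3*1)²/4) = √(-2493531825/2125477351 - (12 + 3)²/4) = √(-2493531825/2125477351 - ¼*15²) = √(-2493531825/2125477351 - ¼*225) = √(-2493531825/2125477351 - 225/4) = √(-488206531275/8501909404) = 5*I*√41506876993411426101/4250954702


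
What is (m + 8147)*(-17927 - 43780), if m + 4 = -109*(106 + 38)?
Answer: 466072971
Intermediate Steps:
m = -15700 (m = -4 - 109*(106 + 38) = -4 - 109*144 = -4 - 15696 = -15700)
(m + 8147)*(-17927 - 43780) = (-15700 + 8147)*(-17927 - 43780) = -7553*(-61707) = 466072971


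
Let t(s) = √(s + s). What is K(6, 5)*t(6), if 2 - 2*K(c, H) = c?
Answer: -4*√3 ≈ -6.9282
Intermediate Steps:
K(c, H) = 1 - c/2
t(s) = √2*√s (t(s) = √(2*s) = √2*√s)
K(6, 5)*t(6) = (1 - ½*6)*(√2*√6) = (1 - 3)*(2*√3) = -4*√3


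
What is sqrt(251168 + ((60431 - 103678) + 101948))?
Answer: sqrt(309869) ≈ 556.66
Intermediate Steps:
sqrt(251168 + ((60431 - 103678) + 101948)) = sqrt(251168 + (-43247 + 101948)) = sqrt(251168 + 58701) = sqrt(309869)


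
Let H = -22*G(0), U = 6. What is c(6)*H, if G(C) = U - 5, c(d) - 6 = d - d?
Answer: -132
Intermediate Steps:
c(d) = 6 (c(d) = 6 + (d - d) = 6 + 0 = 6)
G(C) = 1 (G(C) = 6 - 5 = 1)
H = -22 (H = -22*1 = -22)
c(6)*H = 6*(-22) = -132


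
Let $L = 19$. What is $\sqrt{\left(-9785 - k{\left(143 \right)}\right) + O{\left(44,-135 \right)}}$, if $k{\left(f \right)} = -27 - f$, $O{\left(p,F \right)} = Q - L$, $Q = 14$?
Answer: $2 i \sqrt{2405} \approx 98.082 i$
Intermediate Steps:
$O{\left(p,F \right)} = -5$ ($O{\left(p,F \right)} = 14 - 19 = -5$)
$\sqrt{\left(-9785 - k{\left(143 \right)}\right) + O{\left(44,-135 \right)}} = \sqrt{\left(-9785 - \left(-27 - 143\right)\right) - 5} = \sqrt{\left(-9785 - -170\right) - 5} = \sqrt{\left(-9785 + 170\right) - 5} = \sqrt{-9615 - 5} = \sqrt{-9620} = 2 i \sqrt{2405}$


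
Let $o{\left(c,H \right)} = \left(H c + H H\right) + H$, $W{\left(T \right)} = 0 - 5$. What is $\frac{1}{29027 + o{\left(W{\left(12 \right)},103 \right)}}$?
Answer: $\frac{1}{39224} \approx 2.5495 \cdot 10^{-5}$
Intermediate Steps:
$W{\left(T \right)} = -5$ ($W{\left(T \right)} = 0 - 5 = -5$)
$o{\left(c,H \right)} = H + H^{2} + H c$ ($o{\left(c,H \right)} = \left(H c + H^{2}\right) + H = \left(H^{2} + H c\right) + H = H + H^{2} + H c$)
$\frac{1}{29027 + o{\left(W{\left(12 \right)},103 \right)}} = \frac{1}{29027 + 103 \left(1 + 103 - 5\right)} = \frac{1}{29027 + 103 \cdot 99} = \frac{1}{29027 + 10197} = \frac{1}{39224}$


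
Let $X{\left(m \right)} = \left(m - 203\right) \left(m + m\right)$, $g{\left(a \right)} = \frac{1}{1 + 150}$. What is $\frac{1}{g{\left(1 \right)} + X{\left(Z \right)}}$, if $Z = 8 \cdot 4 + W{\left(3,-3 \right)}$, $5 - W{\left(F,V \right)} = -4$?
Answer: $- \frac{151}{2005883} \approx -7.5279 \cdot 10^{-5}$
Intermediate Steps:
$g{\left(a \right)} = \frac{1}{151}$
$W{\left(F,V \right)} = 9$ ($W{\left(F,V \right)} = 5 - -4 = 5 + 4 = 9$)
$Z = 41$ ($Z = 8 \cdot 4 + 9 = 32 + 9 = 41$)
$X{\left(m \right)} = 2 m \left(-203 + m\right)$ ($X{\left(m \right)} = \left(-203 + m\right) 2 m = 2 m \left(-203 + m\right)$)
$\frac{1}{g{\left(1 \right)} + X{\left(Z \right)}} = \frac{1}{\frac{1}{151} + 2 \cdot 41 \left(-203 + 41\right)} = \frac{1}{\frac{1}{151} + 2 \cdot 41 \left(-162\right)} = \frac{1}{\frac{1}{151} - 13284} = \frac{1}{- \frac{2005883}{151}} = - \frac{151}{2005883}$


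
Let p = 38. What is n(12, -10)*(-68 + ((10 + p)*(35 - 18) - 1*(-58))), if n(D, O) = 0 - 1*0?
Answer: 0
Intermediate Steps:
n(D, O) = 0 (n(D, O) = 0 + 0 = 0)
n(12, -10)*(-68 + ((10 + p)*(35 - 18) - 1*(-58))) = 0*(-68 + ((10 + 38)*(35 - 18) - 1*(-58))) = 0*(-68 + (48*17 + 58)) = 0*(-68 + (816 + 58)) = 0*(-68 + 874) = 0*806 = 0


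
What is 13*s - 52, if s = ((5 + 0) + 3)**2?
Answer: 780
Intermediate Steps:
s = 64 (s = (5 + 3)**2 = 8**2 = 64)
13*s - 52 = 13*64 - 52 = 832 - 52 = 780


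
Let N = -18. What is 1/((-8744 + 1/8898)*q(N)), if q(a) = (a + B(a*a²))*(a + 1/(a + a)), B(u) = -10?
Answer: -80082/353464076273 ≈ -2.2656e-7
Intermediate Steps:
q(a) = (-10 + a)*(a + 1/(2*a)) (q(a) = (a - 10)*(a + 1/(a + a)) = (-10 + a)*(a + 1/(2*a)))
1/((-8744 + 1/8898)*q(N)) = 1/((-8744 + 1/8898)*(½ + (-18)² - 10*(-18) - 5/(-18))) = 1/((-8744 + 1/8898)*(½ + 324 + 180 - 5*(-1/18))) = 1/((-77804111/8898)*(½ + 324 + 180 + 5/18)) = -8898/(77804111*4543/9) = -8898/77804111*9/4543 = -80082/353464076273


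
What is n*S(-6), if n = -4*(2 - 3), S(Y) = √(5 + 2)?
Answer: 4*√7 ≈ 10.583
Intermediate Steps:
S(Y) = √7
n = 4 (n = -4*(-1) = 4)
n*S(-6) = 4*√7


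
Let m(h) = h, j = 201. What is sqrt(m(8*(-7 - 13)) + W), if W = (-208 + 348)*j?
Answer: 2*sqrt(6995) ≈ 167.27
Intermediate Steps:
W = 28140 (W = (-208 + 348)*201 = 140*201 = 28140)
sqrt(m(8*(-7 - 13)) + W) = sqrt(8*(-7 - 13) + 28140) = sqrt(8*(-20) + 28140) = sqrt(-160 + 28140) = sqrt(27980) = 2*sqrt(6995)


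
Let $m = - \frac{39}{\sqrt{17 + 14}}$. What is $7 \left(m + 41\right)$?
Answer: $287 - \frac{273 \sqrt{31}}{31} \approx 237.97$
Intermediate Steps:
$m = - \frac{39 \sqrt{31}}{31}$ ($m = - \frac{39}{\sqrt{31}} = - 39 \frac{\sqrt{31}}{31} = - \frac{39 \sqrt{31}}{31} \approx -7.0046$)
$7 \left(m + 41\right) = 7 \left(- \frac{39 \sqrt{31}}{31} + 41\right) = 7 \left(41 - \frac{39 \sqrt{31}}{31}\right) = 287 - \frac{273 \sqrt{31}}{31}$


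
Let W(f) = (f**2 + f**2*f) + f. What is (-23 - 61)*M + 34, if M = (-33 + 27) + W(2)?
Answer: -638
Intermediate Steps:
W(f) = f + f**2 + f**3 (W(f) = (f**2 + f**3) + f = f + f**2 + f**3)
M = 8 (M = (-33 + 27) + 2*(1 + 2 + 2**2) = -6 + 2*(1 + 2 + 4) = -6 + 2*7 = -6 + 14 = 8)
(-23 - 61)*M + 34 = (-23 - 61)*8 + 34 = -84*8 + 34 = -672 + 34 = -638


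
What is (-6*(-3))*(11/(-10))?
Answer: -99/5 ≈ -19.800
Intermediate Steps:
(-6*(-3))*(11/(-10)) = 18*(11*(-1/10)) = 18*(-11/10) = -99/5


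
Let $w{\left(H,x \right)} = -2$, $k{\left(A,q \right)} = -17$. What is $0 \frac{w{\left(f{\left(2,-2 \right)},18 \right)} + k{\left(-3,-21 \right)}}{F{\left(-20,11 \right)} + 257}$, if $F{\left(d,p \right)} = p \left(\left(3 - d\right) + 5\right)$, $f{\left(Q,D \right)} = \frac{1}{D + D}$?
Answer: $0$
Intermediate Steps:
$f{\left(Q,D \right)} = \frac{1}{2 D}$
$F{\left(d,p \right)} = p \left(8 - d\right)$
$0 \frac{w{\left(f{\left(2,-2 \right)},18 \right)} + k{\left(-3,-21 \right)}}{F{\left(-20,11 \right)} + 257} = 0 \frac{-2 - 17}{11 \left(8 - -20\right) + 257} = 0 \left(- \frac{19}{11 \left(8 + 20\right) + 257}\right) = 0 \left(- \frac{19}{11 \cdot 28 + 257}\right) = 0 \left(- \frac{19}{308 + 257}\right) = 0 \left(- \frac{19}{565}\right) = 0$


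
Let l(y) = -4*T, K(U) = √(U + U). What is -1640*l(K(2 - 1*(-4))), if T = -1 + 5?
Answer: 26240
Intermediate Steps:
T = 4
K(U) = √2*√U (K(U) = √(2*U) = √2*√U)
l(y) = -16 (l(y) = -4*4 = -16)
-1640*l(K(2 - 1*(-4))) = -1640*(-16) = 26240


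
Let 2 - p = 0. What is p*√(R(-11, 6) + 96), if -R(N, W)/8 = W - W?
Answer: 8*√6 ≈ 19.596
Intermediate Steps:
R(N, W) = 0 (R(N, W) = -8*(W - W) = -8*0 = 0)
p = 2 (p = 2 - 1*0 = 2 + 0 = 2)
p*√(R(-11, 6) + 96) = 2*√(0 + 96) = 2*√96 = 2*(4*√6) = 8*√6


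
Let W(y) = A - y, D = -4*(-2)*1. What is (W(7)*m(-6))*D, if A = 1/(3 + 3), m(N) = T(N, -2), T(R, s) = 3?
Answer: -164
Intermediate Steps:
m(N) = 3
D = 8 (D = 8*1 = 8)
A = ⅙ (A = 1/6 = ⅙ ≈ 0.16667)
W(y) = ⅙ - y
(W(7)*m(-6))*D = ((⅙ - 1*7)*3)*8 = ((⅙ - 7)*3)*8 = -41/6*3*8 = -41/2*8 = -164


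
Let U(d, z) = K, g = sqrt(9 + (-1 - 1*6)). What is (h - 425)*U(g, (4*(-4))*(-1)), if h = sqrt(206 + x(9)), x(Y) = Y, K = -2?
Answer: 850 - 2*sqrt(215) ≈ 820.67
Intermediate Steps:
g = sqrt(2) (g = sqrt(9 + (-1 - 6)) = sqrt(9 - 7) = sqrt(2) ≈ 1.4142)
U(d, z) = -2
h = sqrt(215) (h = sqrt(206 + 9) = sqrt(215) ≈ 14.663)
(h - 425)*U(g, (4*(-4))*(-1)) = (sqrt(215) - 425)*(-2) = (-425 + sqrt(215))*(-2) = 850 - 2*sqrt(215)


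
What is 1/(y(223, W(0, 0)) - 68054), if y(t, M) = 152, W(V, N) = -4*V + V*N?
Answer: -1/67902 ≈ -1.4727e-5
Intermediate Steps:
W(V, N) = -4*V + N*V
1/(y(223, W(0, 0)) - 68054) = 1/(152 - 68054) = 1/(-67902) = -1/67902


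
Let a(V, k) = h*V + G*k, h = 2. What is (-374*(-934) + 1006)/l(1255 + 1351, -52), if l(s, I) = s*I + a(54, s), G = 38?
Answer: -175161/18188 ≈ -9.6306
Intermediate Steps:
a(V, k) = 2*V + 38*k
l(s, I) = 108 + 38*s + I*s (l(s, I) = s*I + (2*54 + 38*s) = I*s + (108 + 38*s) = 108 + 38*s + I*s)
(-374*(-934) + 1006)/l(1255 + 1351, -52) = (-374*(-934) + 1006)/(108 + 38*(1255 + 1351) - 52*(1255 + 1351)) = (349316 + 1006)/(108 + 38*2606 - 52*2606) = 350322/(108 + 99028 - 135512) = 350322/(-36376) = 350322*(-1/36376) = -175161/18188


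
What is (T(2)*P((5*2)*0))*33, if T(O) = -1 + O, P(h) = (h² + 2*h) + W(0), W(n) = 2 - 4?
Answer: -66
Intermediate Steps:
W(n) = -2
P(h) = -2 + h² + 2*h (P(h) = (h² + 2*h) - 2 = -2 + h² + 2*h)
(T(2)*P((5*2)*0))*33 = ((-1 + 2)*(-2 + ((5*2)*0)² + 2*((5*2)*0)))*33 = (1*(-2 + (10*0)² + 2*(10*0)))*33 = (1*(-2 + 0² + 2*0))*33 = (1*(-2 + 0 + 0))*33 = (1*(-2))*33 = -2*33 = -66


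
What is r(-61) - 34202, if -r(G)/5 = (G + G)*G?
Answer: -71412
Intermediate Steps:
r(G) = -10*G² (r(G) = -5*(G + G)*G = -5*2*G*G = -10*G²)
r(-61) - 34202 = -10*(-61)² - 34202 = -10*3721 - 34202 = -37210 - 34202 = -71412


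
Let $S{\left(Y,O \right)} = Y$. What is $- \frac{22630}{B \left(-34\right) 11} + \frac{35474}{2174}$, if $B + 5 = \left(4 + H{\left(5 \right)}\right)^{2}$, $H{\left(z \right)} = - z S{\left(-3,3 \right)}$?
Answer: $\frac{1193086969}{72363764} \approx 16.487$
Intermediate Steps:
$H{\left(z \right)} = 3 z$ ($H{\left(z \right)} = - z \left(-3\right) = 3 z$)
$B = 356$ ($B = -5 + \left(4 + 3 \cdot 5\right)^{2} = -5 + \left(4 + 15\right)^{2} = -5 + 19^{2} = -5 + 361 = 356$)
$- \frac{22630}{B \left(-34\right) 11} + \frac{35474}{2174} = - \frac{22630}{356 \left(-34\right) 11} + \frac{35474}{2174} = - \frac{22630}{\left(-12104\right) 11} + 35474 \cdot \frac{1}{2174} = - \frac{22630}{-133144} + \frac{17737}{1087} = \left(-22630\right) \left(- \frac{1}{133144}\right) + \frac{17737}{1087} = \frac{11315}{66572} + \frac{17737}{1087} = \frac{1193086969}{72363764}$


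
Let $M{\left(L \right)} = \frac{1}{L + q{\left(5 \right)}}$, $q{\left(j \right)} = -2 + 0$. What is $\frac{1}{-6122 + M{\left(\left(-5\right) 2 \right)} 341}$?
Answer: $- \frac{12}{73805} \approx -0.00016259$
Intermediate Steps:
$q{\left(j \right)} = -2$
$M{\left(L \right)} = \frac{1}{-2 + L}$ ($M{\left(L \right)} = \frac{1}{L - 2} = \frac{1}{-2 + L}$)
$\frac{1}{-6122 + M{\left(\left(-5\right) 2 \right)} 341} = \frac{1}{-6122 + \frac{1}{-2 - 10} \cdot 341} = \frac{1}{-6122 + \frac{1}{-12} \cdot 341} = \frac{1}{-6122 - \frac{341}{12}} = \frac{1}{- \frac{73805}{12}} = - \frac{12}{73805}$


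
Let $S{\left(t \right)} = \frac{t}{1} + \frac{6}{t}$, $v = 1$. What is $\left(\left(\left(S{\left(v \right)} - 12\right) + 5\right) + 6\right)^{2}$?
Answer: $36$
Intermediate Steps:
$S{\left(t \right)} = t + \frac{6}{t}$ ($S{\left(t \right)} = t 1 + \frac{6}{t} = t + \frac{6}{t}$)
$\left(\left(\left(S{\left(v \right)} - 12\right) + 5\right) + 6\right)^{2} = \left(\left(\left(\left(1 + \frac{6}{1}\right) - 12\right) + 5\right) + 6\right)^{2} = \left(\left(\left(\left(1 + 6 \cdot 1\right) - 12\right) + 5\right) + 6\right)^{2} = \left(\left(\left(\left(1 + 6\right) - 12\right) + 5\right) + 6\right)^{2} = \left(\left(\left(7 - 12\right) + 5\right) + 6\right)^{2} = \left(\left(-5 + 5\right) + 6\right)^{2} = \left(0 + 6\right)^{2} = 6^{2} = 36$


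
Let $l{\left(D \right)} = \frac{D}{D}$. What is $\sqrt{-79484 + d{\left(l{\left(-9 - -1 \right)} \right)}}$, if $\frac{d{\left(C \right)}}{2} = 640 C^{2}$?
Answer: $14 i \sqrt{399} \approx 279.65 i$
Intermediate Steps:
$l{\left(D \right)} = 1$
$d{\left(C \right)} = 1280 C^{2}$ ($d{\left(C \right)} = 2 \cdot 640 C^{2} = 1280 C^{2}$)
$\sqrt{-79484 + d{\left(l{\left(-9 - -1 \right)} \right)}} = \sqrt{-79484 + 1280 \cdot 1^{2}} = \sqrt{-79484 + 1280 \cdot 1} = \sqrt{-79484 + 1280} = \sqrt{-78204} = 14 i \sqrt{399}$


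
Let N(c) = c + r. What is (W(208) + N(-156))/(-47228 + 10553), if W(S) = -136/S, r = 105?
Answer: 1343/953550 ≈ 0.0014084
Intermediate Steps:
N(c) = 105 + c (N(c) = c + 105 = 105 + c)
(W(208) + N(-156))/(-47228 + 10553) = (-136/208 + (105 - 156))/(-47228 + 10553) = (-136*1/208 - 51)/(-36675) = (-17/26 - 51)*(-1/36675) = -1343/26*(-1/36675) = 1343/953550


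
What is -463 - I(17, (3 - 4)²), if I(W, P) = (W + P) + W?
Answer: -498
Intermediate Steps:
I(W, P) = P + 2*W (I(W, P) = (P + W) + W = P + 2*W)
-463 - I(17, (3 - 4)²) = -463 - ((3 - 4)² + 2*17) = -463 - ((-1)² + 34) = -463 - (1 + 34) = -463 - 1*35 = -463 - 35 = -498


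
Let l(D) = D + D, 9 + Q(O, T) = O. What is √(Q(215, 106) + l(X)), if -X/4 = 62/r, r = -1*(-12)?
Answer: √1482/3 ≈ 12.832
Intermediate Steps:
Q(O, T) = -9 + O
r = 12
X = -62/3 (X = -248/12 = -4*31/6 = -62/3 ≈ -20.667)
l(D) = 2*D
√(Q(215, 106) + l(X)) = √((-9 + 215) + 2*(-62/3)) = √(206 - 124/3) = √(494/3) = √1482/3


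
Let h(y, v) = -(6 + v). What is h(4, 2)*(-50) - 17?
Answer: 383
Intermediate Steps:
h(y, v) = -6 - v
h(4, 2)*(-50) - 17 = (-6 - 1*2)*(-50) - 17 = (-6 - 2)*(-50) - 17 = -8*(-50) - 17 = 400 - 17 = 383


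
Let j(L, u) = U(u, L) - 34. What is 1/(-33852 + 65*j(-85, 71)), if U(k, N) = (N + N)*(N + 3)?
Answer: 1/870038 ≈ 1.1494e-6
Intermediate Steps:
U(k, N) = 2*N*(3 + N) (U(k, N) = (2*N)*(3 + N) = 2*N*(3 + N))
j(L, u) = -34 + 2*L*(3 + L) (j(L, u) = 2*L*(3 + L) - 34 = -34 + 2*L*(3 + L))
1/(-33852 + 65*j(-85, 71)) = 1/(-33852 + 65*(-34 + 2*(-85)*(3 - 85))) = 1/(-33852 + 65*(-34 + 2*(-85)*(-82))) = 1/(-33852 + 65*(-34 + 13940)) = 1/(-33852 + 65*13906) = 1/(-33852 + 903890) = 1/870038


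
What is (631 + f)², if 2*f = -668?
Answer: 88209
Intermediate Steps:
f = -334 (f = (½)*(-668) = -334)
(631 + f)² = (631 - 334)² = 297² = 88209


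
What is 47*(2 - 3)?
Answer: -47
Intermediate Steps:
47*(2 - 3) = 47*(-1) = -47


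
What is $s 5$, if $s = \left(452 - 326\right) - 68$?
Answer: $290$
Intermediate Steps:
$s = 58$ ($s = \left(452 - 326\right) - 68 = 126 - 68 = 58$)
$s 5 = 58 \cdot 5 = 290$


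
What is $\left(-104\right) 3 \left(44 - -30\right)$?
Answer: $-23088$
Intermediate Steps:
$\left(-104\right) 3 \left(44 - -30\right) = - 312 \left(44 + 30\right) = \left(-312\right) 74 = -23088$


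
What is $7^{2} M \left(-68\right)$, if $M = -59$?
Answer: $196588$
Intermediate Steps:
$7^{2} M \left(-68\right) = 7^{2} \left(-59\right) \left(-68\right) = 49 \left(-59\right) \left(-68\right) = \left(-2891\right) \left(-68\right) = 196588$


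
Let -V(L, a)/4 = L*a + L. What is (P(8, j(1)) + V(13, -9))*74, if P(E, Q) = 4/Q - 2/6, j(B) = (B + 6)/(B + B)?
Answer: 647722/21 ≈ 30844.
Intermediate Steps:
j(B) = (6 + B)/(2*B) (j(B) = (6 + B)/((2*B)) = (6 + B)*(1/(2*B)) = (6 + B)/(2*B))
P(E, Q) = -⅓ + 4/Q (P(E, Q) = 4/Q - 2*⅙ = 4/Q - ⅓ = -⅓ + 4/Q)
V(L, a) = -4*L - 4*L*a (V(L, a) = -4*(L*a + L) = -4*(L + L*a) = -4*L - 4*L*a)
(P(8, j(1)) + V(13, -9))*74 = ((12 - (6 + 1)/(2*1))/(3*(((½)*(6 + 1)/1))) - 4*13*(1 - 9))*74 = ((12 - 7/2)/(3*(((½)*1*7))) - 4*13*(-8))*74 = ((12 - 1*7/2)/(3*(7/2)) + 416)*74 = ((⅓)*(2/7)*(12 - 7/2) + 416)*74 = ((⅓)*(2/7)*(17/2) + 416)*74 = (17/21 + 416)*74 = (8753/21)*74 = 647722/21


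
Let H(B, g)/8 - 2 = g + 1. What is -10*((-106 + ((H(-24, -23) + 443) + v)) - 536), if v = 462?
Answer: -1030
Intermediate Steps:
H(B, g) = 24 + 8*g (H(B, g) = 16 + 8*(g + 1) = 16 + 8*(1 + g) = 16 + (8 + 8*g) = 24 + 8*g)
-10*((-106 + ((H(-24, -23) + 443) + v)) - 536) = -10*((-106 + (((24 + 8*(-23)) + 443) + 462)) - 536) = -10*((-106 + (((24 - 184) + 443) + 462)) - 536) = -10*((-106 + ((-160 + 443) + 462)) - 536) = -10*((-106 + (283 + 462)) - 536) = -10*((-106 + 745) - 536) = -10*(639 - 536) = -10*103 = -1030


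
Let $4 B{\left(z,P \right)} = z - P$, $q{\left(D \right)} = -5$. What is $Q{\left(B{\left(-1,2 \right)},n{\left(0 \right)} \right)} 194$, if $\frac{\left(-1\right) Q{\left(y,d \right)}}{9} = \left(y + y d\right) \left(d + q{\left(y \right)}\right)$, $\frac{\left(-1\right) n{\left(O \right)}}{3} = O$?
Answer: $- \frac{13095}{2} \approx -6547.5$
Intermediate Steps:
$n{\left(O \right)} = - 3 O$
$B{\left(z,P \right)} = - \frac{P}{4} + \frac{z}{4}$ ($B{\left(z,P \right)} = \frac{z - P}{4} = - \frac{P}{4} + \frac{z}{4}$)
$Q{\left(y,d \right)} = - 9 \left(-5 + d\right) \left(y + d y\right)$ ($Q{\left(y,d \right)} = - 9 \left(y + y d\right) \left(d - 5\right) = - 9 \left(y + d y\right) \left(-5 + d\right) = - 9 \left(-5 + d\right) \left(y + d y\right)$)
$Q{\left(B{\left(-1,2 \right)},n{\left(0 \right)} \right)} 194 = 9 \left(\left(- \frac{1}{4}\right) 2 + \frac{1}{4} \left(-1\right)\right) \left(5 - \left(\left(-3\right) 0\right)^{2} + 4 \left(\left(-3\right) 0\right)\right) 194 = 9 \left(- \frac{1}{2} - \frac{1}{4}\right) \left(5 - 0^{2} + 4 \cdot 0\right) 194 = 9 \left(- \frac{3}{4}\right) \left(5 - 0 + 0\right) 194 = 9 \left(- \frac{3}{4}\right) \left(5 + 0 + 0\right) 194 = 9 \left(- \frac{3}{4}\right) 5 \cdot 194 = \left(- \frac{135}{4}\right) 194 = - \frac{13095}{2}$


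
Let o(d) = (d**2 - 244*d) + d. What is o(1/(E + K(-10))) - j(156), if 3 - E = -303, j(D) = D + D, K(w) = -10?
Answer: -27408119/87616 ≈ -312.82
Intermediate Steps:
j(D) = 2*D
E = 306 (E = 3 - 1*(-303) = 3 + 303 = 306)
o(d) = d**2 - 243*d
o(1/(E + K(-10))) - j(156) = (-243 + 1/(306 - 10))/(306 - 10) - 2*156 = (-243 + 1/296)/296 - 1*312 = (-243 + 1/296)/296 - 312 = (1/296)*(-71927/296) - 312 = -71927/87616 - 312 = -27408119/87616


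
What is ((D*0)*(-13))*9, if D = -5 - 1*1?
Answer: 0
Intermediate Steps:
D = -6 (D = -5 - 1 = -6)
((D*0)*(-13))*9 = (-6*0*(-13))*9 = (0*(-13))*9 = 0*9 = 0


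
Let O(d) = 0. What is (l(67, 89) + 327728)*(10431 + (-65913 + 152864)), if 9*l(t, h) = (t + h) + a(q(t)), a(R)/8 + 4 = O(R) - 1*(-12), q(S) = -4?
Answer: 287254696904/9 ≈ 3.1917e+10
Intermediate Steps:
a(R) = 64 (a(R) = -32 + 8*(0 - 1*(-12)) = -32 + 8*(0 + 12) = -32 + 8*12 = -32 + 96 = 64)
l(t, h) = 64/9 + h/9 + t/9 (l(t, h) = ((t + h) + 64)/9 = ((h + t) + 64)/9 = (64 + h + t)/9 = 64/9 + h/9 + t/9)
(l(67, 89) + 327728)*(10431 + (-65913 + 152864)) = ((64/9 + (⅑)*89 + (⅑)*67) + 327728)*(10431 + (-65913 + 152864)) = ((64/9 + 89/9 + 67/9) + 327728)*(10431 + 86951) = (220/9 + 327728)*97382 = (2949772/9)*97382 = 287254696904/9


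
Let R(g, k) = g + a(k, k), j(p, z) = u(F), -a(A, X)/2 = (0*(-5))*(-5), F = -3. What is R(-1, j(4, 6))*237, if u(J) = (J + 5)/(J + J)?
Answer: -237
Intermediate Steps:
u(J) = (5 + J)/(2*J) (u(J) = (5 + J)/((2*J)) = (5 + J)*(1/(2*J)) = (5 + J)/(2*J))
a(A, X) = 0 (a(A, X) = -2*0*(-5)*(-5) = -0*(-5) = -2*0 = 0)
j(p, z) = -⅓ (j(p, z) = (½)*(5 - 3)/(-3) = (½)*(-⅓)*2 = -⅓)
R(g, k) = g (R(g, k) = g + 0 = g)
R(-1, j(4, 6))*237 = -1*237 = -237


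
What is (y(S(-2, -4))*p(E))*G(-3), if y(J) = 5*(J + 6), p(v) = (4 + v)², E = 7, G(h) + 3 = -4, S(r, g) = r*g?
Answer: -59290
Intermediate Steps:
S(r, g) = g*r
G(h) = -7 (G(h) = -3 - 4 = -7)
y(J) = 30 + 5*J (y(J) = 5*(6 + J) = 30 + 5*J)
(y(S(-2, -4))*p(E))*G(-3) = ((30 + 5*(-4*(-2)))*(4 + 7)²)*(-7) = ((30 + 5*8)*11²)*(-7) = ((30 + 40)*121)*(-7) = (70*121)*(-7) = 8470*(-7) = -59290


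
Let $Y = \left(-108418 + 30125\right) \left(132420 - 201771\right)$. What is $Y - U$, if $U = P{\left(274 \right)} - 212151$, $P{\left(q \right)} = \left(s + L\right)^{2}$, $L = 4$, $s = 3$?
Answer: $5429909945$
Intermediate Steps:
$P{\left(q \right)} = 49$ ($P{\left(q \right)} = \left(3 + 4\right)^{2} = 7^{2} = 49$)
$Y = 5429697843$ ($Y = \left(-78293\right) \left(-69351\right) = 5429697843$)
$U = -212102$ ($U = 49 - 212151 = -212102$)
$Y - U = 5429697843 - -212102 = 5429697843 + 212102 = 5429909945$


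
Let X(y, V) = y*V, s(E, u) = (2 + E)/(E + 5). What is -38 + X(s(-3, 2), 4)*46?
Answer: -130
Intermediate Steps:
s(E, u) = (2 + E)/(5 + E)
X(y, V) = V*y
-38 + X(s(-3, 2), 4)*46 = -38 + (4*((2 - 3)/(5 - 3)))*46 = -38 + (4*(-1/2))*46 = -38 - 2*46 = -38 - 92 = -130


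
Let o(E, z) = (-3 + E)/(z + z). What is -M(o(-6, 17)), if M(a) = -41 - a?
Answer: 1385/34 ≈ 40.735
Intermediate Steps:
o(E, z) = (-3 + E)/(2*z) (o(E, z) = (-3 + E)/((2*z)) = (-3 + E)*(1/(2*z)) = (-3 + E)/(2*z))
-M(o(-6, 17)) = -(-41 - (-3 - 6)/(2*17)) = -(-41 - (-9)/(2*17)) = -(-41 - 1*(-9/34)) = -(-41 + 9/34) = -1*(-1385/34) = 1385/34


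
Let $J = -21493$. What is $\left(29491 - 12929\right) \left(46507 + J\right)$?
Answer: $414281868$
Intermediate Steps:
$\left(29491 - 12929\right) \left(46507 + J\right) = \left(29491 - 12929\right) \left(46507 - 21493\right) = 16562 \cdot 25014 = 414281868$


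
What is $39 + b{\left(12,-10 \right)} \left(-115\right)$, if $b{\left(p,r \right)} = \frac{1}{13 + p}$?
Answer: $\frac{172}{5} \approx 34.4$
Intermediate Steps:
$39 + b{\left(12,-10 \right)} \left(-115\right) = 39 + \frac{1}{13 + 12} \left(-115\right) = 39 + \frac{1}{25} \left(-115\right) = 39 - \frac{23}{5} = \frac{172}{5}$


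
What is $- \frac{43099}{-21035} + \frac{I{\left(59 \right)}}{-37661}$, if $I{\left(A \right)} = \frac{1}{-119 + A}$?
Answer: $\frac{556509185}{271611132} \approx 2.0489$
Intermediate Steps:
$- \frac{43099}{-21035} + \frac{I{\left(59 \right)}}{-37661} = - \frac{43099}{-21035} + \frac{1}{\left(-119 + 59\right) \left(-37661\right)} = \left(-43099\right) \left(- \frac{1}{21035}\right) + \frac{1}{-60} \left(- \frac{1}{37661}\right) = \frac{6157}{3005} - - \frac{1}{2259660} = \frac{6157}{3005} + \frac{1}{2259660} = \frac{556509185}{271611132}$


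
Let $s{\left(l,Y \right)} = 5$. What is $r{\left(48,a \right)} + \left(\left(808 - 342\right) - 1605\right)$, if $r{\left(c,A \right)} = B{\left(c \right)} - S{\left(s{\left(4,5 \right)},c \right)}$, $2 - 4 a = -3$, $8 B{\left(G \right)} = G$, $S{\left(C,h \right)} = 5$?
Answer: $-1138$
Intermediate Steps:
$B{\left(G \right)} = \frac{G}{8}$
$a = \frac{5}{4}$ ($a = \frac{1}{2} - - \frac{3}{4} = \frac{1}{2} + \frac{3}{4} = \frac{5}{4} \approx 1.25$)
$r{\left(c,A \right)} = -5 + \frac{c}{8}$ ($r{\left(c,A \right)} = \frac{c}{8} - 5 = -5 + \frac{c}{8}$)
$r{\left(48,a \right)} + \left(\left(808 - 342\right) - 1605\right) = \left(-5 + \frac{1}{8} \cdot 48\right) + \left(\left(808 - 342\right) - 1605\right) = \left(-5 + 6\right) + \left(466 - 1605\right) = 1 - 1139 = -1138$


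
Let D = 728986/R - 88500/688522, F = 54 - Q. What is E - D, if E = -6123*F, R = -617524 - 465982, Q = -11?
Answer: -74227680978691412/186504429533 ≈ -3.9799e+5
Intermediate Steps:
R = -1083506
F = 65 (F = 54 - 1*(-11) = 54 + 11 = 65)
E = -397995 (E = -6123*65 = -397995)
D = -149453294923/186504429533 (D = 728986/(-1083506) - 88500/688522 = 728986*(-1/1083506) - 88500*1/688522 = -364493/541753 - 44250/344261 = -149453294923/186504429533 ≈ -0.80134)
E - D = -397995 - 1*(-149453294923/186504429533) = -397995 + 149453294923/186504429533 = -74227680978691412/186504429533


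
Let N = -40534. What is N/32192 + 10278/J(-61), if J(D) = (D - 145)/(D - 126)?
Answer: 15466055827/1657888 ≈ 9328.8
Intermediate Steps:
J(D) = (-145 + D)/(-126 + D)
N/32192 + 10278/J(-61) = -40534/32192 + 10278/(((-145 - 61)/(-126 - 61))) = -40534*1/32192 + 10278/((-206/(-187))) = -20267/16096 + 10278/((-1/187*(-206))) = -20267/16096 + 10278/(206/187) = -20267/16096 + 10278*(187/206) = -20267/16096 + 960993/103 = 15466055827/1657888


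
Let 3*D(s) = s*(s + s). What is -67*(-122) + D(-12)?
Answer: 8270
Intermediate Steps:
D(s) = 2*s²/3 (D(s) = (s*(s + s))/3 = (s*(2*s))/3 = (2*s²)/3 = 2*s²/3)
-67*(-122) + D(-12) = -67*(-122) + (⅔)*(-12)² = 8174 + (⅔)*144 = 8174 + 96 = 8270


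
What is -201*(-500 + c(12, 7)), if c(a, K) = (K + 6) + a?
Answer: 95475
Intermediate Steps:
c(a, K) = 6 + K + a (c(a, K) = (6 + K) + a = 6 + K + a)
-201*(-500 + c(12, 7)) = -201*(-500 + (6 + 7 + 12)) = -201*(-500 + 25) = -201*(-475) = 95475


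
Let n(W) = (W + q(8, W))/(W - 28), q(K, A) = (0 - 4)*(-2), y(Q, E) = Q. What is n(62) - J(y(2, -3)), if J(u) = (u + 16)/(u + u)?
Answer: -83/34 ≈ -2.4412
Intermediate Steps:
J(u) = (16 + u)/(2*u) (J(u) = (16 + u)/((2*u)) = (16 + u)*(1/(2*u)) = (16 + u)/(2*u))
q(K, A) = 8 (q(K, A) = -4*(-2) = 8)
n(W) = (8 + W)/(-28 + W) (n(W) = (W + 8)/(W - 28) = (8 + W)/(-28 + W))
n(62) - J(y(2, -3)) = (8 + 62)/(-28 + 62) - (16 + 2)/(2*2) = 70/34 - 18/(2*2) = (1/34)*70 - 1*9/2 = 35/17 - 9/2 = -83/34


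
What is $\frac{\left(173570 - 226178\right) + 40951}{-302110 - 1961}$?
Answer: $\frac{11657}{304071} \approx 0.038336$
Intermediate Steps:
$\frac{\left(173570 - 226178\right) + 40951}{-302110 - 1961} = \frac{\left(173570 - 226178\right) + 40951}{-304071} = \left(-52608 + 40951\right) \left(- \frac{1}{304071}\right) = \left(-11657\right) \left(- \frac{1}{304071}\right) = \frac{11657}{304071}$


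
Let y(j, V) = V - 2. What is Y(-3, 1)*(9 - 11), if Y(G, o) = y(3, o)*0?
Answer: 0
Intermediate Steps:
y(j, V) = -2 + V
Y(G, o) = 0 (Y(G, o) = (-2 + o)*0 = 0)
Y(-3, 1)*(9 - 11) = 0*(9 - 11) = 0*(-2) = 0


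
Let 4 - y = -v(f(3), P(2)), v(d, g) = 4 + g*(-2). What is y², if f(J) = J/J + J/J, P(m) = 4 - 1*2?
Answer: 16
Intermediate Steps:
P(m) = 2 (P(m) = 4 - 2 = 2)
f(J) = 2 (f(J) = 1 + 1 = 2)
v(d, g) = 4 - 2*g
y = 4 (y = 4 - (-1)*(4 - 2*2) = 4 - (-1)*(4 - 4) = 4 - (-1)*0 = 4 - 1*0 = 4 + 0 = 4)
y² = 4² = 16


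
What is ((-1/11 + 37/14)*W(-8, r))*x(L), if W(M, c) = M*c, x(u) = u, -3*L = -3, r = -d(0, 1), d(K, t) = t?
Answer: 1572/77 ≈ 20.416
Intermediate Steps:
r = -1 (r = -1*1 = -1)
L = 1 (L = -1/3*(-3) = 1)
((-1/11 + 37/14)*W(-8, r))*x(L) = ((-1/11 + 37/14)*(-8*(-1)))*1 = ((-1*1/11 + 37*(1/14))*8)*1 = ((-1/11 + 37/14)*8)*1 = ((393/154)*8)*1 = (1572/77)*1 = 1572/77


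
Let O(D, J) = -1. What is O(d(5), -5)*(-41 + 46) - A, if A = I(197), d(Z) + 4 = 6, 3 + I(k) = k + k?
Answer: -396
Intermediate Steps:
I(k) = -3 + 2*k (I(k) = -3 + (k + k) = -3 + 2*k)
d(Z) = 2 (d(Z) = -4 + 6 = 2)
A = 391 (A = -3 + 2*197 = -3 + 394 = 391)
O(d(5), -5)*(-41 + 46) - A = -(-41 + 46) - 1*391 = -1*5 - 391 = -5 - 391 = -396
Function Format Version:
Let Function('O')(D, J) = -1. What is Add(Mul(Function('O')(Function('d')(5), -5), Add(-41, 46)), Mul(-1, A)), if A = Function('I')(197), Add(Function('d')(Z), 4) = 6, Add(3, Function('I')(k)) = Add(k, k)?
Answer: -396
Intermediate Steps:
Function('I')(k) = Add(-3, Mul(2, k)) (Function('I')(k) = Add(-3, Add(k, k)) = Add(-3, Mul(2, k)))
Function('d')(Z) = 2 (Function('d')(Z) = Add(-4, 6) = 2)
A = 391 (A = Add(-3, Mul(2, 197)) = Add(-3, 394) = 391)
Add(Mul(Function('O')(Function('d')(5), -5), Add(-41, 46)), Mul(-1, A)) = Add(Mul(-1, Add(-41, 46)), Mul(-1, 391)) = Add(Mul(-1, 5), -391) = Add(-5, -391) = -396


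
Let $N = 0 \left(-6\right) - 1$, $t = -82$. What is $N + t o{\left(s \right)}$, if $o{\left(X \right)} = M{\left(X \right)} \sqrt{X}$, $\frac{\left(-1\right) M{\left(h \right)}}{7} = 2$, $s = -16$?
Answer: $-1 + 4592 i \approx -1.0 + 4592.0 i$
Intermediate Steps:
$M{\left(h \right)} = -14$ ($M{\left(h \right)} = \left(-7\right) 2 = -14$)
$o{\left(X \right)} = - 14 \sqrt{X}$
$N = -1$ ($N = 0 - 1 = -1$)
$N + t o{\left(s \right)} = -1 - 82 \left(- 14 \sqrt{-16}\right) = -1 - 82 \left(- 14 \cdot 4 i\right) = -1 - 82 \left(- 56 i\right) = -1 + 4592 i$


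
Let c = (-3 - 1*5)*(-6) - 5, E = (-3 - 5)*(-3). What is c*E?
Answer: 1032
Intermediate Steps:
E = 24 (E = -8*(-3) = 24)
c = 43 (c = (-3 - 5)*(-6) - 5 = -8*(-6) - 5 = 48 - 5 = 43)
c*E = 43*24 = 1032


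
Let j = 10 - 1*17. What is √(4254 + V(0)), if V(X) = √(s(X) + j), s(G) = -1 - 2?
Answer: √(4254 + I*√10) ≈ 65.223 + 0.0242*I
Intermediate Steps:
s(G) = -3
j = -7 (j = 10 - 17 = -7)
V(X) = I*√10 (V(X) = √(-3 - 7) = √(-10) = I*√10)
√(4254 + V(0)) = √(4254 + I*√10)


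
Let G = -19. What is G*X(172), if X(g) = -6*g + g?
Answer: 16340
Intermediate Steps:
X(g) = -5*g
G*X(172) = -(-95)*172 = -19*(-860) = 16340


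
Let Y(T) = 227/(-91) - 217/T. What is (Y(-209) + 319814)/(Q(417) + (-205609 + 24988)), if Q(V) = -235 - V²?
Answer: -1216502954/1349379031 ≈ -0.90153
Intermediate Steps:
Y(T) = -227/91 - 217/T (Y(T) = 227*(-1/91) - 217/T = -227/91 - 217/T)
(Y(-209) + 319814)/(Q(417) + (-205609 + 24988)) = ((-227/91 - 217/(-209)) + 319814)/((-235 - 1*417²) + (-205609 + 24988)) = ((-227/91 - 217*(-1/209)) + 319814)/((-235 - 1*173889) - 180621) = ((-227/91 + 217/209) + 319814)/((-235 - 173889) - 180621) = (-27696/19019 + 319814)/(-174124 - 180621) = (6082514770/19019)/(-354745) = (6082514770/19019)*(-1/354745) = -1216502954/1349379031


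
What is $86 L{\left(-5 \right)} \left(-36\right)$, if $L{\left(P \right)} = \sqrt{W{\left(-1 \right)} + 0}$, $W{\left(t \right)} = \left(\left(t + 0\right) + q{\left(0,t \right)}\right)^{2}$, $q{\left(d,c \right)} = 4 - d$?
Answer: $-9288$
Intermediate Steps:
$W{\left(t \right)} = \left(4 + t\right)^{2}$ ($W{\left(t \right)} = \left(\left(t + 0\right) + \left(4 - 0\right)\right)^{2} = \left(t + \left(4 + 0\right)\right)^{2} = \left(t + 4\right)^{2} = \left(4 + t\right)^{2}$)
$L{\left(P \right)} = 3$ ($L{\left(P \right)} = \sqrt{\left(4 - 1\right)^{2} + 0} = \sqrt{3^{2} + 0} = \sqrt{9 + 0} = \sqrt{9} = 3$)
$86 L{\left(-5 \right)} \left(-36\right) = 86 \cdot 3 \left(-36\right) = 258 \left(-36\right) = -9288$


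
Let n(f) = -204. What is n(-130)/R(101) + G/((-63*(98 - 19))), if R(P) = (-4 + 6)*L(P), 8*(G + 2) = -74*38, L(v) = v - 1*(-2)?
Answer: -134641/146466 ≈ -0.91926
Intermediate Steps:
L(v) = 2 + v (L(v) = v + 2 = 2 + v)
G = -707/2 (G = -2 + (-74*38)/8 = -2 + (⅛)*(-2812) = -2 - 703/2 = -707/2 ≈ -353.50)
R(P) = 4 + 2*P (R(P) = (-4 + 6)*(2 + P) = 2*(2 + P) = 4 + 2*P)
n(-130)/R(101) + G/((-63*(98 - 19))) = -204/(4 + 2*101) - 707*(-1/(63*(98 - 19)))/2 = -204/(4 + 202) - 707/(2*((-63*79))) = -204/206 - 707/2/(-4977) = -204*1/206 - 707/2*(-1/4977) = -102/103 + 101/1422 = -134641/146466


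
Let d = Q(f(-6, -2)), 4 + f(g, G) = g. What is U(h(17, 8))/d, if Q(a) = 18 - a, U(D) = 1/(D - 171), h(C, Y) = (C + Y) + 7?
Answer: -1/3892 ≈ -0.00025694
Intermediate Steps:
h(C, Y) = 7 + C + Y
U(D) = 1/(-171 + D)
f(g, G) = -4 + g
d = 28 (d = 18 - (-4 - 6) = 18 - 1*(-10) = 18 + 10 = 28)
U(h(17, 8))/d = 1/((-171 + (7 + 17 + 8))*28) = (1/28)/(-171 + 32) = (1/28)/(-139) = -1/139*1/28 = -1/3892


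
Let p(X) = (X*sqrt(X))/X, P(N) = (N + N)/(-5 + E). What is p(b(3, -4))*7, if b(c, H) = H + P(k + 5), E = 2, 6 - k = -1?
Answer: 14*I*sqrt(3) ≈ 24.249*I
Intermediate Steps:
k = 7 (k = 6 - 1*(-1) = 6 + 1 = 7)
P(N) = -2*N/3 (P(N) = (N + N)/(-5 + 2) = (2*N)/(-3) = (2*N)*(-1/3) = -2*N/3)
b(c, H) = -8 + H (b(c, H) = H - 2*(7 + 5)/3 = H - 2/3*12 = H - 8 = -8 + H)
p(X) = sqrt(X) (p(X) = X**(3/2)/X = sqrt(X))
p(b(3, -4))*7 = sqrt(-8 - 4)*7 = sqrt(-12)*7 = (2*I*sqrt(3))*7 = 14*I*sqrt(3)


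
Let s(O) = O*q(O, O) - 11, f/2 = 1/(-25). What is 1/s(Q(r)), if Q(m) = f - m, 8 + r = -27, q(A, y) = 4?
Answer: 25/3217 ≈ 0.0077712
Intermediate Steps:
f = -2/25 (f = 2/(-25) = 2*(-1/25) = -2/25 ≈ -0.080000)
r = -35 (r = -8 - 27 = -35)
Q(m) = -2/25 - m
s(O) = -11 + 4*O (s(O) = O*4 - 11 = 4*O - 11 = -11 + 4*O)
1/s(Q(r)) = 1/(-11 + 4*(-2/25 - 1*(-35))) = 1/(-11 + 4*(-2/25 + 35)) = 1/(-11 + 4*(873/25)) = 1/(-11 + 3492/25) = 1/(3217/25) = 25/3217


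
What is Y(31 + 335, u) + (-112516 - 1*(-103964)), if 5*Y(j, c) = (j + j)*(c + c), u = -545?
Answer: -168128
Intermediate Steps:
Y(j, c) = 4*c*j/5 (Y(j, c) = ((j + j)*(c + c))/5 = ((2*j)*(2*c))/5 = (4*c*j)/5 = 4*c*j/5)
Y(31 + 335, u) + (-112516 - 1*(-103964)) = (4/5)*(-545)*(31 + 335) + (-112516 - 1*(-103964)) = (4/5)*(-545)*366 + (-112516 + 103964) = -159576 - 8552 = -168128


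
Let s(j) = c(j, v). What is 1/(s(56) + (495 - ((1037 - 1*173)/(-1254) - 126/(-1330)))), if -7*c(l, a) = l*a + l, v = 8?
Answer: 1045/442656 ≈ 0.0023607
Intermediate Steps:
c(l, a) = -l/7 - a*l/7 (c(l, a) = -(l*a + l)/7 = -(a*l + l)/7 = -(l + a*l)/7 = -l/7 - a*l/7)
s(j) = -9*j/7 (s(j) = -j*(1 + 8)/7 = -1/7*j*9 = -9*j/7)
1/(s(56) + (495 - ((1037 - 1*173)/(-1254) - 126/(-1330)))) = 1/(-9/7*56 + (495 - ((1037 - 1*173)/(-1254) - 126/(-1330)))) = 1/(-72 + (495 - ((1037 - 173)*(-1/1254) - 126*(-1/1330)))) = 1/(-72 + (495 - (864*(-1/1254) + 9/95))) = 1/(-72 + (495 - (-144/209 + 9/95))) = 1/(-72 + (495 - 1*(-621/1045))) = 1/(-72 + (495 + 621/1045)) = 1/(-72 + 517896/1045) = 1/(442656/1045) = 1045/442656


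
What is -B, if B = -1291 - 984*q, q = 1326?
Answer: 1306075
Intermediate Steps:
B = -1306075 (B = -1291 - 984*1326 = -1291 - 1304784 = -1306075)
-B = -1*(-1306075) = 1306075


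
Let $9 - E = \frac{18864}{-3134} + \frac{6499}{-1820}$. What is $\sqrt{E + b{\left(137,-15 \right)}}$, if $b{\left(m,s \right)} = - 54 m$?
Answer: $\frac{i \sqrt{15005221704713695}}{1425970} \approx 85.903 i$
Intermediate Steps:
$E = \frac{53017633}{2851940}$ ($E = 9 - \left(\frac{18864}{-3134} + \frac{6499}{-1820}\right) = 9 - \left(18864 \left(- \frac{1}{3134}\right) + 6499 \left(- \frac{1}{1820}\right)\right) = 9 - \left(- \frac{9432}{1567} - \frac{6499}{1820}\right) = 9 - - \frac{27350173}{2851940} = 9 + \frac{27350173}{2851940} = \frac{53017633}{2851940} \approx 18.59$)
$\sqrt{E + b{\left(137,-15 \right)}} = \sqrt{\frac{53017633}{2851940} - 7398} = \sqrt{- \frac{21045634487}{2851940}} = \frac{i \sqrt{15005221704713695}}{1425970}$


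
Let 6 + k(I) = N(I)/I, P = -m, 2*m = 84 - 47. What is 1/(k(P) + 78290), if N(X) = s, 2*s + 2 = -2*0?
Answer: 37/2896510 ≈ 1.2774e-5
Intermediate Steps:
s = -1 (s = -1 + (-2*0)/2 = -1 + (1/2)*0 = -1 + 0 = -1)
N(X) = -1
m = 37/2 (m = (84 - 47)/2 = (1/2)*37 = 37/2 ≈ 18.500)
P = -37/2 (P = -1*37/2 = -37/2 ≈ -18.500)
k(I) = -6 - 1/I
1/(k(P) + 78290) = 1/((-6 - 1/(-37/2)) + 78290) = 1/((-6 - 1*(-2/37)) + 78290) = 1/((-6 + 2/37) + 78290) = 1/(-220/37 + 78290) = 1/(2896510/37) = 37/2896510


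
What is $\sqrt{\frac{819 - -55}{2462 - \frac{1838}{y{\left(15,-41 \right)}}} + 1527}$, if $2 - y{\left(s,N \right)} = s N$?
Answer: $\frac{7 \sqrt{1121137517665}}{189652} \approx 39.081$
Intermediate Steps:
$y{\left(s,N \right)} = 2 - N s$ ($y{\left(s,N \right)} = 2 - s N = 2 - N s$)
$\sqrt{\frac{819 - -55}{2462 - \frac{1838}{y{\left(15,-41 \right)}}} + 1527} = \sqrt{\frac{819 - -55}{2462 - \frac{1838}{2 - \left(-41\right) 15}} + 1527} = \sqrt{\frac{819 + 55}{2462 - \frac{1838}{2 + 615}} + 1527} = \sqrt{\frac{874}{2462 - \frac{1838}{617}} + 1527} = \sqrt{\frac{874}{\frac{1517216}{617}} + 1527} = \sqrt{874 \cdot \frac{617}{1517216} + 1527} = \sqrt{\frac{269629}{758608} + 1527} = \sqrt{\frac{1158664045}{758608}} = \frac{7 \sqrt{1121137517665}}{189652}$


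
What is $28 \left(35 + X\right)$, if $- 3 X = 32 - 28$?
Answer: $\frac{2828}{3} \approx 942.67$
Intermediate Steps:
$X = - \frac{4}{3}$ ($X = - \frac{32 - 28}{3} = \left(- \frac{1}{3}\right) 4 = - \frac{4}{3} \approx -1.3333$)
$28 \left(35 + X\right) = 28 \left(35 - \frac{4}{3}\right) = 28 \cdot \frac{101}{3} = \frac{2828}{3}$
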